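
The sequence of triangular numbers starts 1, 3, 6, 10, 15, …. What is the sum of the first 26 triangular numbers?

3276

Σ i(i+1)/2 = (Σi² + Σi) / 2 over i = 1..26.
Σi = 351 and Σi² = 6201.
(1·6201 + 1·351) / 2 = 6552/2 = 3276.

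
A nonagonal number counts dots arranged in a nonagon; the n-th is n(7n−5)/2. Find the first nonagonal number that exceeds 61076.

61579

Solve n(7n−5)/2 > 61076 for integer n.
The largest n with value ≤ 61076 is 132 (since 60654 ≤ 61076 < 61579), so the first above is n = 133, value 61579.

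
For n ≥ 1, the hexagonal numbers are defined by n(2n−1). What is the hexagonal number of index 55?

The 55th hexagonal number is n(2n−1) with n = 55.
55·(2·55 − 1) = 55·109 = 5995.

5995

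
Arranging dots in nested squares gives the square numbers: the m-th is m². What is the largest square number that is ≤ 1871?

1849

Solve n² ≤ 1871 for integer n.
n = 43 gives 1849 ≤ 1871, while n = 44 gives 1936 > 1871; so the answer is 1849.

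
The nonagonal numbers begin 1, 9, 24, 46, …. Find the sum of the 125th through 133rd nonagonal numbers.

521499

Σ i(7i−5)/2 = (7Σi² − 5Σi) / 2 over i = 125..133.
Σi = 8911 − 7750 = 1161 and Σi² = 793079 − 643250 = 149829.
(7·149829 − 5·1161) / 2 = 1042998/2 = 521499.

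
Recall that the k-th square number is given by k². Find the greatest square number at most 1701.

1681

Solve n² ≤ 1701 for integer n.
n = 41 gives 1681 ≤ 1701, while n = 42 gives 1764 > 1701; so the answer is 1681.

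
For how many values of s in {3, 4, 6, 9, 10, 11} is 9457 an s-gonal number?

s = 3: P(3, 137) = 9453 and P(3, 138) = 9591; 9457 is not s-gonal.
s = 4: P(4, 97) = 9409 and P(4, 98) = 9604; 9457 is not s-gonal.
s = 6: P(6, 69) = 9453 and P(6, 70) = 9730; 9457 is not s-gonal.
s = 9: P(9, 52) = 9334 and P(9, 53) = 9699; 9457 is not s-gonal.
s = 10: P(10, 49) = 9457. ✓
s = 11: P(11, 46) = 9361 and P(11, 47) = 9776; 9457 is not s-gonal.
Hits: s ∈ {10} → 1.

1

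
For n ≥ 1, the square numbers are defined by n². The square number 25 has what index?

5

We need n² = 25, so n = √25 = 5.
Check: 5² = 25. ✓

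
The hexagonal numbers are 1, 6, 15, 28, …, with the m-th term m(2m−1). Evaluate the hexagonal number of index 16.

The 16th hexagonal number is n(2n−1) with n = 16.
16·(2·16 − 1) = 16·31 = 496.

496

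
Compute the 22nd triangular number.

253

22·23/2 = 506/2 = 253.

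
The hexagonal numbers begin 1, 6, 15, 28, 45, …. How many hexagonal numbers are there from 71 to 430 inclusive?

The n-th hexagonal number is n(2n−1).
Smallest index with value ≥ 71: n = 7 (giving 91).
Largest index with value ≤ 430: n = 14 (giving 378).
Indices 7 through 14: 8 terms.

8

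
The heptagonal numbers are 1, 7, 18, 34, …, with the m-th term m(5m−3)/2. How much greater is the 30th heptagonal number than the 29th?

146

Consecutive heptagonal numbers differ by 5n − 4: here 5·30 − 4 = 146.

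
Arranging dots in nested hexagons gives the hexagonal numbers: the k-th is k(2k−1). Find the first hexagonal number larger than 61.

66

Solve n(2n−1) > 61 for integer n.
The largest n with value ≤ 61 is 5 (since 45 ≤ 61 < 66), so the first above is n = 6, value 66.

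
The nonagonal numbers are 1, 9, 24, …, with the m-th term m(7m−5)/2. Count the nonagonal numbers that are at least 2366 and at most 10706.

29

The n-th nonagonal number is n(7n−5)/2.
Smallest index with value ≥ 2366: n = 27 (giving 2484).
Largest index with value ≤ 10706: n = 55 (giving 10450).
Indices 27 through 55: 29 terms.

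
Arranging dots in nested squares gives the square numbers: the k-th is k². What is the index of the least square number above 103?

11

Solve n² > 103 for integer n.
The largest n with value ≤ 103 is 10 (since 100 ≤ 103 < 121), so the first above is n = 11, value 121.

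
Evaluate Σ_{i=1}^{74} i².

Σ_{i=1}^{74} i² = 74·75·149/6 = 137825.

137825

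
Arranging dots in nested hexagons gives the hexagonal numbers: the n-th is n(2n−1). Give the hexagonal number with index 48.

4560

The 48th hexagonal number is n(2n−1) with n = 48.
48·(2·48 − 1) = 48·95 = 4560.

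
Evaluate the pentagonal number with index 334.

167167

334·(3·334 − 1)/2 = 334·1001/2 = 167167.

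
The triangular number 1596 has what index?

56

Set n(n+1)/2 = 1596, giving n² + n − 3192 = 0.
The discriminant is 1 + 8·1596 = 12769, and √12769 = 113.
So n = (-1 + 113) / 2 = 112/2 = 56.
Check: 56·57/2 = 1596. ✓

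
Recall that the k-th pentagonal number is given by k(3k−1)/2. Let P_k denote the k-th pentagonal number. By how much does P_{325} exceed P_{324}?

973

Consecutive pentagonal numbers differ by 3n − 2: here 3·325 − 2 = 973.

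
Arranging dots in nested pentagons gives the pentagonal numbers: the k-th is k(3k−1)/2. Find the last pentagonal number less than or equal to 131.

Solve n(3n−1)/2 ≤ 131 for integer n.
n = 9 gives 117 ≤ 131, while n = 10 gives 145 > 131; so the answer is 117.

117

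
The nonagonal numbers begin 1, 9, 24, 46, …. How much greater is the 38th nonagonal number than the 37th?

Consecutive nonagonal numbers differ by 7n − 6: here 7·38 − 6 = 260.

260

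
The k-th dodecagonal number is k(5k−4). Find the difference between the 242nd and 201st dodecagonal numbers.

242·(5·242 − 4) = 291852 and 201·(5·201 − 4) = 201201.
Difference: 291852 − 201201 = 90651.

90651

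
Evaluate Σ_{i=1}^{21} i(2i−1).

Σ i(2i−1) = 2Σi² − Σi over i = 1..21.
Σi = 231 and Σi² = 3311.
2·3311 − 1·231 = 6391.

6391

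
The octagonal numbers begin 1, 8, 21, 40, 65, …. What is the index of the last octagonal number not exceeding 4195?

37

Solve n(3n−2) ≤ 4195 for integer n.
n = 37 gives 4033 ≤ 4195, while n = 38 gives 4256 > 4195; so the answer is index 37.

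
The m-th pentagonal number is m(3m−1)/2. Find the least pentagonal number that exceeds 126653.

Solve n(3n−1)/2 > 126653 for integer n.
The largest n with value ≤ 126653 is 290 (since 126005 ≤ 126653 < 126876), so the first above is n = 291, value 126876.

126876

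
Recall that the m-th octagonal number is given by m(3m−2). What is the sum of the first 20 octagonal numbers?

Σ i(3i−2) = 3Σi² − 2Σi over i = 1..20.
Σi = 210 and Σi² = 2870.
3·2870 − 2·210 = 8190.

8190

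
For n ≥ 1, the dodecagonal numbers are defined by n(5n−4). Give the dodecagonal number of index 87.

37497

The 87th dodecagonal number is n(5n−4) with n = 87.
87·(5·87 − 4) = 87·431 = 37497.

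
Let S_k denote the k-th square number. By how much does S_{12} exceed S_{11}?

23

n² − (n−1)² = 2n − 1, so 12² − 11² = 2·12 − 1 = 23.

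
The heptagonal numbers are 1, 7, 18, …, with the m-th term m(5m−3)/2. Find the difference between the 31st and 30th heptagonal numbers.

151

Consecutive heptagonal numbers differ by 5n − 4: here 5·31 − 4 = 151.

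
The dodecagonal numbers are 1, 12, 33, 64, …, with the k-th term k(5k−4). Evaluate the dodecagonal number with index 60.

17760

The 60th dodecagonal number is n(5n−4) with n = 60.
60·(5·60 − 4) = 60·296 = 17760.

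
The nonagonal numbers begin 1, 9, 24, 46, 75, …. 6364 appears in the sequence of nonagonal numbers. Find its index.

Set n(7n−5)/2 = 6364, giving 7n² − 5n − 12728 = 0.
The discriminant is 25 + 56·6364 = 356409, and √356409 = 597.
So n = (5 + 597) / 14 = 602/14 = 43.

43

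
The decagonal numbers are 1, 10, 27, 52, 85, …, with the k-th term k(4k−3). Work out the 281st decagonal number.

315001

281·(4·281 − 3) = 281·1121 = 315001.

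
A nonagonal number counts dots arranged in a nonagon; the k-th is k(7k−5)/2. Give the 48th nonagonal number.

The 48th nonagonal number is n(7n−5)/2 with n = 48.
48·(7·48 − 5)/2 = 48·331/2 = 7944.

7944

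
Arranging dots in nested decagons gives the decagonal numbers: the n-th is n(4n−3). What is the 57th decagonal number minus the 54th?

57·(4·57 − 3) = 12825 and 54·(4·54 − 3) = 11502.
Difference: 12825 − 11502 = 1323.

1323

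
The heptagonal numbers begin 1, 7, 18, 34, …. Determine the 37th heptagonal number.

37·(5·37 − 3)/2 = 37·182/2 = 37·91 = 3367.

3367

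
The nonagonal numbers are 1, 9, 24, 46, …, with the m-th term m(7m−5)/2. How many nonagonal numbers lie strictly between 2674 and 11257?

The n-th nonagonal number is n(7n−5)/2.
Smallest index with value > 2674: n = 29 (giving 2871).
Largest index with value < 11257: n = 57 (giving 11229).
Indices 29 through 57: 29 terms.

29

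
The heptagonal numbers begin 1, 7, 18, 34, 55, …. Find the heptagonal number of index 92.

The 92nd heptagonal number is n(5n−3)/2 with n = 92.
92·(5·92 − 3)/2 = 92·457/2 = 21022.

21022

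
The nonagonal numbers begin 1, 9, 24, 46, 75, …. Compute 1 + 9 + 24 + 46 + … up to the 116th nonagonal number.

1827696

Σ i(7i−5)/2 = (7Σi² − 5Σi) / 2 over i = 1..116.
Σi = 6786 and Σi² = 527046.
(7·527046 − 5·6786) / 2 = 3655392/2 = 1827696.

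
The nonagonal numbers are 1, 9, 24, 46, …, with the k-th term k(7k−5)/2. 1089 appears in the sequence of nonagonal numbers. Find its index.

Set n(7n−5)/2 = 1089, giving 7n² − 5n − 2178 = 0.
The discriminant is 25 + 56·1089 = 61009, and √61009 = 247.
So n = (5 + 247) / 14 = 252/14 = 18.
Check: 18·(7·18 − 5)/2 = 1089. ✓

18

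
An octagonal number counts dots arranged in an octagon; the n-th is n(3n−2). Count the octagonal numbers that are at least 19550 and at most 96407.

98

The n-th octagonal number is n(3n−2).
Smallest index with value ≥ 19550: n = 82 (giving 20008).
Largest index with value ≤ 96407: n = 179 (giving 95765).
Indices 82 through 179: 98 terms.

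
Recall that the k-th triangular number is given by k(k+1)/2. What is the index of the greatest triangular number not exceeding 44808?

298

Solve n(n+1)/2 ≤ 44808 for integer n.
n = 298 gives 44551 ≤ 44808, while n = 299 gives 44850 > 44808; so the answer is index 298.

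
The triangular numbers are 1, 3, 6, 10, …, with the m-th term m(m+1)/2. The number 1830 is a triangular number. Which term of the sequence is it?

Set n(n+1)/2 = 1830, giving n² + n − 3660 = 0.
So n = (-1 + 121) / 2 = 120/2 = 60.

60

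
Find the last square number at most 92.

Solve n² ≤ 92 for integer n.
n = 9 gives 81 ≤ 92, while n = 10 gives 100 > 92; so the answer is 81.

81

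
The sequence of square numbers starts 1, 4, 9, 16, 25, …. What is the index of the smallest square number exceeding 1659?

41

Solve n² > 1659 for integer n.
The largest n with value ≤ 1659 is 40 (since 1600 ≤ 1659 < 1681), so the first above is n = 41, value 1681.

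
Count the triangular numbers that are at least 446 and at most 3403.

The n-th triangular number is n(n+1)/2.
Smallest index with value ≥ 446: n = 30 (giving 465).
Largest index with value ≤ 3403: n = 82 (giving 3403).
Indices 30 through 82: 53 terms.

53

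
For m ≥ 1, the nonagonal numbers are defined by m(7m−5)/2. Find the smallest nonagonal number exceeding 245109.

245125

Solve n(7n−5)/2 > 245109 for integer n.
The largest n with value ≤ 245109 is 264 (since 243276 ≤ 245109 < 245125), so the first above is n = 265, value 245125.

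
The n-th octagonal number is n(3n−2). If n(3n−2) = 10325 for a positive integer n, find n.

59

Set n(3n−2) = 10325, giving 3n² − 2n − 10325 = 0.
The discriminant is 4 + 12·10325 = 123904, and √123904 = 352.
So n = (2 + 352) / 6 = 354/6 = 59.
Check: 59·(3·59 − 2) = 10325. ✓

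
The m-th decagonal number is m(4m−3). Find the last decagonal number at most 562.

540

Solve n(4n−3) ≤ 562 for integer n.
n = 12 gives 540 ≤ 562, while n = 13 gives 637 > 562; so the answer is 540.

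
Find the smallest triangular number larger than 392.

Solve n(n+1)/2 > 392 for integer n.
The largest n with value ≤ 392 is 27 (since 378 ≤ 392 < 406), so the first above is n = 28, value 406.

406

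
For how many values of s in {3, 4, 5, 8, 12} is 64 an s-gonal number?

2

s = 3: P(3, 10) = 55 and P(3, 11) = 66; 64 is not s-gonal.
s = 4: P(4, 8) = 64. ✓
s = 5: P(5, 6) = 51 and P(5, 7) = 70; 64 is not s-gonal.
s = 8: P(8, 4) = 40 and P(8, 5) = 65; 64 is not s-gonal.
s = 12: P(12, 4) = 64. ✓
Hits: s ∈ {4, 12} → 2.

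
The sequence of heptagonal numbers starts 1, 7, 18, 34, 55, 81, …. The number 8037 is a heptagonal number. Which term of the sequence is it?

57

Set n(5n−3)/2 = 8037, giving 5n² − 3n − 16074 = 0.
The discriminant is 9 + 40·8037 = 321489, and √321489 = 567.
So n = (3 + 567) / 10 = 570/10 = 57.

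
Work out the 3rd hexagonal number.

15

The 3rd hexagonal number is n(2n−1) with n = 3.
3·(2·3 − 1) = 3·5 = 15.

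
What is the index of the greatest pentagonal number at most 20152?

116

Solve n(3n−1)/2 ≤ 20152 for integer n.
n = 116 gives 20126 ≤ 20152, while n = 117 gives 20475 > 20152; so the answer is index 116.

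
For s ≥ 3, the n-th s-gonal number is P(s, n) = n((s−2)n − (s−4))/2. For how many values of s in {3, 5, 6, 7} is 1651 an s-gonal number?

s = 3: P(3, 56) = 1596 and P(3, 57) = 1653; 1651 is not s-gonal.
s = 5: P(5, 33) = 1617 and P(5, 34) = 1717; 1651 is not s-gonal.
s = 6: P(6, 28) = 1540 and P(6, 29) = 1653; 1651 is not s-gonal.
s = 7: P(7, 26) = 1651. ✓
Hits: s ∈ {7} → 1.

1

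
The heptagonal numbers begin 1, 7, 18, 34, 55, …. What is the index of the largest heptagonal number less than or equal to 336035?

366

Solve n(5n−3)/2 ≤ 336035 for integer n.
n = 366 gives 334341 ≤ 336035, while n = 367 gives 336172 > 336035; so the answer is index 366.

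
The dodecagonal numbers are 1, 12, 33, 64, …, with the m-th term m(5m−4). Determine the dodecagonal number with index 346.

597196

346·(5·346 − 4) = 346·1726 = 597196.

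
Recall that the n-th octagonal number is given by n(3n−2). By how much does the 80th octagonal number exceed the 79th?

475

Consecutive octagonal numbers differ by 6n − 5: here 6·80 − 5 = 475.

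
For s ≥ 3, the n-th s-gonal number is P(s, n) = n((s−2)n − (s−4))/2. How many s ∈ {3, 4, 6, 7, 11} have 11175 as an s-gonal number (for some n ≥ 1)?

2

s = 3: P(3, 149) = 11175. ✓
s = 4: P(4, 105) = 11025 and P(4, 106) = 11236; 11175 is not s-gonal.
s = 6: P(6, 75) = 11175. ✓
s = 7: P(7, 67) = 11122 and P(7, 68) = 11458; 11175 is not s-gonal.
s = 11: P(11, 50) = 11075 and P(11, 51) = 11526; 11175 is not s-gonal.
Hits: s ∈ {3, 6} → 2.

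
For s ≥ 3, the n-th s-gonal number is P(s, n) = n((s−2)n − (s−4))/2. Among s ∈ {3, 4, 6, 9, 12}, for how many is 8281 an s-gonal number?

s = 3: P(3, 128) = 8256 and P(3, 129) = 8385; 8281 is not s-gonal.
s = 4: P(4, 91) = 8281. ✓
s = 6: P(6, 64) = 8128 and P(6, 65) = 8385; 8281 is not s-gonal.
s = 9: P(9, 49) = 8281. ✓
s = 12: P(12, 41) = 8241 and P(12, 42) = 8652; 8281 is not s-gonal.
Hits: s ∈ {4, 9} → 2.

2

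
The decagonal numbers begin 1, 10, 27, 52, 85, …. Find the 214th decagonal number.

The 214th decagonal number is n(4n−3) with n = 214.
214·(4·214 − 3) = 214·853 = 182542.

182542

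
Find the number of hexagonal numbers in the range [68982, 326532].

219

The n-th hexagonal number is n(2n−1).
Smallest index with value ≥ 68982: n = 186 (giving 69006).
Largest index with value ≤ 326532: n = 404 (giving 326028).
Indices 186 through 404: 219 terms.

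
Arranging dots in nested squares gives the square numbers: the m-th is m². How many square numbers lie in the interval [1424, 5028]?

The n-th square number is n².
Smallest index with value ≥ 1424: n = 38 (giving 1444).
Largest index with value ≤ 5028: n = 70 (giving 4900).
Indices 38 through 70: 33 terms.

33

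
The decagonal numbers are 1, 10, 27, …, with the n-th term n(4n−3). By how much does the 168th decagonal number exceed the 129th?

46215

168·(4·168 − 3) = 112392 and 129·(4·129 − 3) = 66177.
Difference: 112392 − 66177 = 46215.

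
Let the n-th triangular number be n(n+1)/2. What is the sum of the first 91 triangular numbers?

129766

Σ i(i+1)/2 = (Σi² + Σi) / 2 over i = 1..91.
Σi = 4186 and Σi² = 255346.
(1·255346 + 1·4186) / 2 = 259532/2 = 129766.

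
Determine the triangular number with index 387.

The 387th triangular number is n(n+1)/2 with n = 387.
387·388/2 = 150156/2 = 75078.

75078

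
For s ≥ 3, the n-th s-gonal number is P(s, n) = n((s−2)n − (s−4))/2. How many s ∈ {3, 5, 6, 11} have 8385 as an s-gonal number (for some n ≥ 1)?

s = 3: P(3, 129) = 8385. ✓
s = 5: P(5, 74) = 8177 and P(5, 75) = 8400; 8385 is not s-gonal.
s = 6: P(6, 65) = 8385. ✓
s = 11: P(11, 43) = 8170 and P(11, 44) = 8558; 8385 is not s-gonal.
Hits: s ∈ {3, 6} → 2.

2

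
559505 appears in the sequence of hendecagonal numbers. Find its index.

353

Set n(9n−7)/2 = 559505, giving 9n² − 7n − 1119010 = 0.
The discriminant is 49 + 72·559505 = 40284409, and √40284409 = 6347.
So n = (7 + 6347) / 18 = 6354/18 = 353.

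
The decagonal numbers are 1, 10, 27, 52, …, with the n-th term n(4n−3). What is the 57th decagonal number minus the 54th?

57·(4·57 − 3) = 12825 and 54·(4·54 − 3) = 11502.
Difference: 12825 − 11502 = 1323.

1323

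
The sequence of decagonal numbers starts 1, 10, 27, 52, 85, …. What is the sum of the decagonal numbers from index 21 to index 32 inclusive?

33326

Σ i(4i−3) = 4Σi² − 3Σi over i = 21..32.
Σi = 528 − 210 = 318 and Σi² = 11440 − 2870 = 8570.
4·8570 − 3·318 = 33326.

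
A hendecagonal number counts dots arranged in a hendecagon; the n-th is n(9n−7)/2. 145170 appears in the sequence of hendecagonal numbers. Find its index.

180

Set n(9n−7)/2 = 145170, giving 9n² − 7n − 290340 = 0.
The discriminant is 49 + 72·145170 = 10452289, and √10452289 = 3233.
So n = (7 + 3233) / 18 = 3240/18 = 180.
Check: 180·(9·180 − 7)/2 = 145170. ✓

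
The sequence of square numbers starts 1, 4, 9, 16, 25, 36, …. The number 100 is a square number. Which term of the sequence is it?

We need n² = 100, so n = √100 = 10.

10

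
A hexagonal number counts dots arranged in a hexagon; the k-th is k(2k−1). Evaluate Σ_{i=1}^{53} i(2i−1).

100647

Σ i(2i−1) = 2Σi² − Σi over i = 1..53.
Σi = 1431 and Σi² = 51039.
2·51039 − 1·1431 = 100647.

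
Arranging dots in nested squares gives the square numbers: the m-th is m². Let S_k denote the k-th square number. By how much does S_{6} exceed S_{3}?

6² = 36 and 3² = 9.
Difference: 36 − 9 = 27.

27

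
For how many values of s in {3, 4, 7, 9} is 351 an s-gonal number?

1

s = 3: P(3, 26) = 351. ✓
s = 4: P(4, 18) = 324 and P(4, 19) = 361; 351 is not s-gonal.
s = 7: P(7, 12) = 342 and P(7, 13) = 403; 351 is not s-gonal.
s = 9: P(9, 10) = 325 and P(9, 11) = 396; 351 is not s-gonal.
Hits: s ∈ {3} → 1.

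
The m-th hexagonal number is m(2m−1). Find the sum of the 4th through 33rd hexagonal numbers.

Σ i(2i−1) = 2Σi² − Σi over i = 4..33.
Σi = 561 − 6 = 555 and Σi² = 12529 − 14 = 12515.
2·12515 − 1·555 = 24475.

24475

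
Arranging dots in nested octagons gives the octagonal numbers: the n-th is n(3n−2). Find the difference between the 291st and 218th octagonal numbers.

291·(3·291 − 2) = 253461 and 218·(3·218 − 2) = 142136.
Difference: 253461 − 142136 = 111325.

111325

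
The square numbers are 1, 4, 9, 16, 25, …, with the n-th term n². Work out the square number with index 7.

49

The 7th square number is n² with n = 7.
7² = 49.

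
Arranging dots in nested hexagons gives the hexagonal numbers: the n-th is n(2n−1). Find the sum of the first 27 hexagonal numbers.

Σ i(2i−1) = 2Σi² − Σi over i = 1..27.
Σi = 378 and Σi² = 6930.
2·6930 − 1·378 = 13482.

13482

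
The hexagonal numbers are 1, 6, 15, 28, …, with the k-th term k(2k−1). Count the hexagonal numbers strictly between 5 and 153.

The n-th hexagonal number is n(2n−1).
Smallest index with value > 5: n = 2 (giving 6).
Largest index with value < 153: n = 8 (giving 120).
Indices 2 through 8: 7 terms.

7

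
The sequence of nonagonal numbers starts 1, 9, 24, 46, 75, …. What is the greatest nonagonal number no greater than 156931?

Solve n(7n−5)/2 ≤ 156931 for integer n.
n = 212 gives 156774 ≤ 156931, while n = 213 gives 158259 > 156931; so the answer is 156774.

156774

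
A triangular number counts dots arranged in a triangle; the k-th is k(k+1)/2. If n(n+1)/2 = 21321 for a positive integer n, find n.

Set n(n+1)/2 = 21321, giving n² + n − 42642 = 0.
The discriminant is 1 + 8·21321 = 170569, and √170569 = 413.
So n = (-1 + 413) / 2 = 412/2 = 206.
Check: 206·207/2 = 21321. ✓

206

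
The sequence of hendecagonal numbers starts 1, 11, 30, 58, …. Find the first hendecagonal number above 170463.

Solve n(9n−7)/2 > 170463 for integer n.
The largest n with value ≤ 170463 is 195 (since 170430 ≤ 170463 < 172186), so the first above is n = 196, value 172186.

172186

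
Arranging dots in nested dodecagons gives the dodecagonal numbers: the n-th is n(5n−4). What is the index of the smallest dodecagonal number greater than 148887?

173

Solve n(5n−4) > 148887 for integer n.
The largest n with value ≤ 148887 is 172 (since 147232 ≤ 148887 < 148953), so the first above is n = 173, value 148953.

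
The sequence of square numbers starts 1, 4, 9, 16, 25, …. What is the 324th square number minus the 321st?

324² = 104976 and 321² = 103041.
Difference: 104976 − 103041 = 1935.

1935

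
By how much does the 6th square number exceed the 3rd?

27

6² = 36 and 3² = 9.
Difference: 36 − 9 = 27.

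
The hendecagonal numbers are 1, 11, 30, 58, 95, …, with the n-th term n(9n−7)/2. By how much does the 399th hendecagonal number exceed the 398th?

3583

Consecutive hendecagonal numbers differ by 9n − 8: here 9·399 − 8 = 3583.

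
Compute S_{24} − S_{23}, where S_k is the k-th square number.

47

n² − (n−1)² = 2n − 1, so 24² − 23² = 2·24 − 1 = 47.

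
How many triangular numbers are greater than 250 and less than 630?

13

The n-th triangular number is n(n+1)/2.
Smallest index with value > 250: n = 22 (giving 253).
Largest index with value < 630: n = 34 (giving 595).
Indices 22 through 34: 13 terms.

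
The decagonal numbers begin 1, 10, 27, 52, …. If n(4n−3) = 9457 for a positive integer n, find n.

49

Set n(4n−3) = 9457, giving 4n² − 3n − 9457 = 0.
So n = (3 + 389) / 8 = 392/8 = 49.
Check: 49·(4·49 − 3) = 9457. ✓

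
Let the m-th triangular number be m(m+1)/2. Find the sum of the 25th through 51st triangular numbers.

Σ i(i+1)/2 = (Σi² + Σi) / 2 over i = 25..51.
Σi = 1326 − 300 = 1026 and Σi² = 45526 − 4900 = 40626.
(1·40626 + 1·1026) / 2 = 41652/2 = 20826.

20826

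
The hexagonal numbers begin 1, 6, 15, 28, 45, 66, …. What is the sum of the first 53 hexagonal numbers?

100647

Σ i(2i−1) = 2Σi² − Σi over i = 1..53.
Σi = 1431 and Σi² = 51039.
2·51039 − 1·1431 = 100647.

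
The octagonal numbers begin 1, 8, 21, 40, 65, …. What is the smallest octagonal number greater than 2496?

Solve n(3n−2) > 2496 for integer n.
The largest n with value ≤ 2496 is 29 (since 2465 ≤ 2496 < 2640), so the first above is n = 30, value 2640.

2640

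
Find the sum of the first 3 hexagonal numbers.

22

Σ i(2i−1) = 2Σi² − Σi over i = 1..3.
Σi = 6 and Σi² = 14.
2·14 − 1·6 = 22.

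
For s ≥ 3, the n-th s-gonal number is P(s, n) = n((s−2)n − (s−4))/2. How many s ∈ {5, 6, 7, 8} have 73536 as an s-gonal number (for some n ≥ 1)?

s = 5: P(5, 221) = 73151 and P(5, 222) = 73815; 73536 is not s-gonal.
s = 6: P(6, 192) = 73536. ✓
s = 7: P(7, 171) = 72846 and P(7, 172) = 73702; 73536 is not s-gonal.
s = 8: P(8, 156) = 72696 and P(8, 157) = 73633; 73536 is not s-gonal.
Hits: s ∈ {6} → 1.

1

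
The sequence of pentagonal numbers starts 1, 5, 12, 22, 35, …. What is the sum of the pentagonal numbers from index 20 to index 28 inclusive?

7758

Σ i(3i−1)/2 = (3Σi² − Σi) / 2 over i = 20..28.
Σi = 406 − 190 = 216 and Σi² = 7714 − 2470 = 5244.
(3·5244 − 1·216) / 2 = 15516/2 = 7758.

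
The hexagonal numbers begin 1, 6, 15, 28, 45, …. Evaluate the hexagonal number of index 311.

The 311th hexagonal number is n(2n−1) with n = 311.
311·(2·311 − 1) = 311·621 = 193131.

193131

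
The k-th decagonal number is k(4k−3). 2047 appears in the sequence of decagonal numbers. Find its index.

Set n(4n−3) = 2047, giving 4n² − 3n − 2047 = 0.
The discriminant is 9 + 16·2047 = 32761, and √32761 = 181.
So n = (3 + 181) / 8 = 184/8 = 23.
Check: 23·(4·23 − 3) = 2047. ✓

23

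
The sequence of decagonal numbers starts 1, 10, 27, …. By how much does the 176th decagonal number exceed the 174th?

176·(4·176 − 3) = 123376 and 174·(4·174 − 3) = 120582.
Difference: 123376 − 120582 = 2794.

2794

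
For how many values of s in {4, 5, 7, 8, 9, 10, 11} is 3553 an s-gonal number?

s = 4: P(4, 59) = 3481 and P(4, 60) = 3600; 3553 is not s-gonal.
s = 5: P(5, 48) = 3432 and P(5, 49) = 3577; 3553 is not s-gonal.
s = 7: P(7, 38) = 3553. ✓
s = 8: P(8, 34) = 3400 and P(8, 35) = 3605; 3553 is not s-gonal.
s = 9: P(9, 32) = 3504 and P(9, 33) = 3729; 3553 is not s-gonal.
s = 10: P(10, 30) = 3510 and P(10, 31) = 3751; 3553 is not s-gonal.
s = 11: P(11, 28) = 3430 and P(11, 29) = 3683; 3553 is not s-gonal.
Hits: s ∈ {7} → 1.

1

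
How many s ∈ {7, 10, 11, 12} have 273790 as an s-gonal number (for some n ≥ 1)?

s = 7: P(7, 331) = 273406 and P(7, 332) = 275062; 273790 is not s-gonal.
s = 10: P(10, 262) = 273790. ✓
s = 11: P(11, 247) = 273676 and P(11, 248) = 275900; 273790 is not s-gonal.
s = 12: P(12, 234) = 272844 and P(12, 235) = 275185; 273790 is not s-gonal.
Hits: s ∈ {10} → 1.

1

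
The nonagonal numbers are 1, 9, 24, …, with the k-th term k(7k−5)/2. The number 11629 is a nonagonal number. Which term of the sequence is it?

Set n(7n−5)/2 = 11629, giving 7n² − 5n − 23258 = 0.
The discriminant is 25 + 56·11629 = 651249, and √651249 = 807.
So n = (5 + 807) / 14 = 812/14 = 58.

58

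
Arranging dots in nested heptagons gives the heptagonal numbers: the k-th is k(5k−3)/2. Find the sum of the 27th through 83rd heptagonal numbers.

464930

Σ i(5i−3)/2 = (5Σi² − 3Σi) / 2 over i = 27..83.
Σi = 3486 − 351 = 3135 and Σi² = 194054 − 6201 = 187853.
(5·187853 − 3·3135) / 2 = 929860/2 = 464930.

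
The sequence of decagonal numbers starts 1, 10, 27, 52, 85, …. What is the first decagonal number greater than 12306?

12376

Solve n(4n−3) > 12306 for integer n.
The largest n with value ≤ 12306 is 55 (since 11935 ≤ 12306 < 12376), so the first above is n = 56, value 12376.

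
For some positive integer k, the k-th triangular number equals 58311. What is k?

341

Set n(n+1)/2 = 58311, giving n² + n − 116622 = 0.
So n = (-1 + 683) / 2 = 682/2 = 341.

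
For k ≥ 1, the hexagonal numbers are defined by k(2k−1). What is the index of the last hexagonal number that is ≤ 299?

12

Solve n(2n−1) ≤ 299 for integer n.
n = 12 gives 276 ≤ 299, while n = 13 gives 325 > 299; so the answer is index 12.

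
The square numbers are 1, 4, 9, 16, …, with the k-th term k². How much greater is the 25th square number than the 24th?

49

n² − (n−1)² = 2n − 1, so 25² − 24² = 2·25 − 1 = 49.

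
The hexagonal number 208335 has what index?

Set n(2n−1) = 208335, giving 2n² − n − 208335 = 0.
The discriminant is 1 + 8·208335 = 1666681, and √1666681 = 1291.
So n = (1 + 1291) / 4 = 1292/4 = 323.
Check: 323·(2·323 − 1) = 208335. ✓

323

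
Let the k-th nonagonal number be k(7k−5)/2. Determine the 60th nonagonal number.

12450

60·(7·60 − 5)/2 = 60·415/2 = 12450.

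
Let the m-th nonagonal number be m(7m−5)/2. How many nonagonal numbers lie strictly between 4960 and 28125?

The n-th nonagonal number is n(7n−5)/2.
Smallest index with value > 4960: n = 39 (giving 5226).
Largest index with value < 28125: n = 89 (giving 27501).
Indices 39 through 89: 51 terms.

51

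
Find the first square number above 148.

169

Solve n² > 148 for integer n.
The largest n with value ≤ 148 is 12 (since 144 ≤ 148 < 169), so the first above is n = 13, value 169.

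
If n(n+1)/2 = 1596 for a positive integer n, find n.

56

Set n(n+1)/2 = 1596, giving n² + n − 3192 = 0.
So n = (-1 + 113) / 2 = 112/2 = 56.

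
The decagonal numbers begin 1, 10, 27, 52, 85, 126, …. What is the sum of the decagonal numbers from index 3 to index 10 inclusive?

Σ i(4i−3) = 4Σi² − 3Σi over i = 3..10.
Σi = 55 − 3 = 52 and Σi² = 385 − 5 = 380.
4·380 − 3·52 = 1364.

1364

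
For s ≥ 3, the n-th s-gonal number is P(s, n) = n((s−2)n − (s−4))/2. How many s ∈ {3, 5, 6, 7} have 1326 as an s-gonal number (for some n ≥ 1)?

s = 3: P(3, 51) = 1326. ✓
s = 5: P(5, 29) = 1247 and P(5, 30) = 1335; 1326 is not s-gonal.
s = 6: P(6, 26) = 1326. ✓
s = 7: P(7, 23) = 1288 and P(7, 24) = 1404; 1326 is not s-gonal.
Hits: s ∈ {3, 6} → 2.

2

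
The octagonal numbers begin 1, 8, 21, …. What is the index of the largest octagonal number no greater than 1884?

Solve n(3n−2) ≤ 1884 for integer n.
n = 25 gives 1825 ≤ 1884, while n = 26 gives 1976 > 1884; so the answer is index 25.

25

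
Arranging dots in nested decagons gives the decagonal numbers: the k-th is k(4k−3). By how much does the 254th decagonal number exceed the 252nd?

254·(4·254 − 3) = 257302 and 252·(4·252 − 3) = 253260.
Difference: 257302 − 253260 = 4042.

4042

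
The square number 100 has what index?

10

We need n² = 100, so n = √100 = 10.
Check: 10² = 100. ✓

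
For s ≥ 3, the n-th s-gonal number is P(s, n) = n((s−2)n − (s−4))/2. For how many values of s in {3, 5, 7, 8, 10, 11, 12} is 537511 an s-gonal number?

1

s = 3: P(3, 1036) = 537166 and P(3, 1037) = 538203; 537511 is not s-gonal.
s = 5: P(5, 598) = 536107 and P(5, 599) = 537902; 537511 is not s-gonal.
s = 7: P(7, 463) = 535228 and P(7, 464) = 537544; 537511 is not s-gonal.
s = 8: P(8, 423) = 535941 and P(8, 424) = 538480; 537511 is not s-gonal.
s = 10: P(10, 366) = 534726 and P(10, 367) = 537655; 537511 is not s-gonal.
s = 11: P(11, 346) = 537511. ✓
s = 12: P(12, 328) = 536608 and P(12, 329) = 539889; 537511 is not s-gonal.
Hits: s ∈ {11} → 1.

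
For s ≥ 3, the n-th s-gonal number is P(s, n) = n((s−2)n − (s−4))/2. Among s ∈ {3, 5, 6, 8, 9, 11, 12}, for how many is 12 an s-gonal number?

2

s = 3: P(3, 4) = 10 and P(3, 5) = 15; 12 is not s-gonal.
s = 5: P(5, 3) = 12. ✓
s = 6: P(6, 2) = 6 and P(6, 3) = 15; 12 is not s-gonal.
s = 8: P(8, 2) = 8 and P(8, 3) = 21; 12 is not s-gonal.
s = 9: P(9, 2) = 9 and P(9, 3) = 24; 12 is not s-gonal.
s = 11: P(11, 2) = 11 and P(11, 3) = 30; 12 is not s-gonal.
s = 12: P(12, 2) = 12. ✓
Hits: s ∈ {5, 12} → 2.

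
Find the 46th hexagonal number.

4186

The 46th hexagonal number is n(2n−1) with n = 46.
46·(2·46 − 1) = 46·91 = 4186.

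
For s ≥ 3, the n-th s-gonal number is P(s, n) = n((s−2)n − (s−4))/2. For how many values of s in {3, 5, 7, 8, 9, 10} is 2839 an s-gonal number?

s = 3: P(3, 74) = 2775 and P(3, 75) = 2850; 2839 is not s-gonal.
s = 5: P(5, 43) = 2752 and P(5, 44) = 2882; 2839 is not s-gonal.
s = 7: P(7, 34) = 2839. ✓
s = 8: P(8, 31) = 2821 and P(8, 32) = 3008; 2839 is not s-gonal.
s = 9: P(9, 28) = 2674 and P(9, 29) = 2871; 2839 is not s-gonal.
s = 10: P(10, 27) = 2835 and P(10, 28) = 3052; 2839 is not s-gonal.
Hits: s ∈ {7} → 1.

1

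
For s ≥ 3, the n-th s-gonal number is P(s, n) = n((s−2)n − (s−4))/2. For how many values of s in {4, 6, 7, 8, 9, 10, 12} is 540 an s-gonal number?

s = 4: P(4, 23) = 529 and P(4, 24) = 576; 540 is not s-gonal.
s = 6: P(6, 16) = 496 and P(6, 17) = 561; 540 is not s-gonal.
s = 7: P(7, 15) = 540. ✓
s = 8: P(8, 13) = 481 and P(8, 14) = 560; 540 is not s-gonal.
s = 9: P(9, 12) = 474 and P(9, 13) = 559; 540 is not s-gonal.
s = 10: P(10, 12) = 540. ✓
s = 12: P(12, 10) = 460 and P(12, 11) = 561; 540 is not s-gonal.
Hits: s ∈ {7, 10} → 2.

2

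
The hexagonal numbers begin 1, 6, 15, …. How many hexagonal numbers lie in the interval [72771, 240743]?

157

The n-th hexagonal number is n(2n−1).
Smallest index with value ≥ 72771: n = 191 (giving 72771).
Largest index with value ≤ 240743: n = 347 (giving 240471).
Indices 191 through 347: 157 terms.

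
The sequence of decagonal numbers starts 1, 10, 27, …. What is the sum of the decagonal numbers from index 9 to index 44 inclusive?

113802

Σ i(4i−3) = 4Σi² − 3Σi over i = 9..44.
Σi = 990 − 36 = 954 and Σi² = 29370 − 204 = 29166.
4·29166 − 3·954 = 113802.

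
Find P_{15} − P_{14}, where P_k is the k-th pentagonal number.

43

Consecutive pentagonal numbers differ by 3n − 2: here 3·15 − 2 = 43.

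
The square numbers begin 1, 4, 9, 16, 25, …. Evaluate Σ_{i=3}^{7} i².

135

Σ_{i=3}^{7} i² = 140 − 5 = 135.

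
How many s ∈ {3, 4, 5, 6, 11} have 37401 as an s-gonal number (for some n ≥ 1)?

s = 3: P(3, 273) = 37401. ✓
s = 4: P(4, 193) = 37249 and P(4, 194) = 37636; 37401 is not s-gonal.
s = 5: P(5, 158) = 37367 and P(5, 159) = 37842; 37401 is not s-gonal.
s = 6: P(6, 137) = 37401. ✓
s = 11: P(11, 91) = 36946 and P(11, 92) = 37766; 37401 is not s-gonal.
Hits: s ∈ {3, 6} → 2.

2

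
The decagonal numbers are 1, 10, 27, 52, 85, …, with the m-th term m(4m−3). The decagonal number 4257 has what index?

Set n(4n−3) = 4257, giving 4n² − 3n − 4257 = 0.
The discriminant is 9 + 16·4257 = 68121, and √68121 = 261.
So n = (3 + 261) / 8 = 264/8 = 33.

33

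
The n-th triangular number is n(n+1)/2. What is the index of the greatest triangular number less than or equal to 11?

Solve n(n+1)/2 ≤ 11 for integer n.
n = 4 gives 10 ≤ 11, while n = 5 gives 15 > 11; so the answer is index 4.

4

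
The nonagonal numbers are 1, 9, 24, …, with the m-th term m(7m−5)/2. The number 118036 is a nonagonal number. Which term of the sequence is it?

Set n(7n−5)/2 = 118036, giving 7n² − 5n − 236072 = 0.
The discriminant is 25 + 56·118036 = 6610041, and √6610041 = 2571.
So n = (5 + 2571) / 14 = 2576/14 = 184.

184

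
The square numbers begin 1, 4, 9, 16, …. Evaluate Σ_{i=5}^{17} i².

1755

Σ_{i=5}^{17} i² = 1785 − 30 = 1755.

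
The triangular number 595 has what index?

Set n(n+1)/2 = 595, giving n² + n − 1190 = 0.
So n = (-1 + 69) / 2 = 68/2 = 34.
Check: 34·35/2 = 595. ✓

34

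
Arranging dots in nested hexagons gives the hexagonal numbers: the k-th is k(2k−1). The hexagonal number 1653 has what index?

Set n(2n−1) = 1653, giving 2n² − n − 1653 = 0.
So n = (1 + 115) / 4 = 116/4 = 29.

29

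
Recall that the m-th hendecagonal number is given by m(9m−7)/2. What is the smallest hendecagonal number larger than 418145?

Solve n(9n−7)/2 > 418145 for integer n.
The largest n with value ≤ 418145 is 305 (since 417545 ≤ 418145 < 420291), so the first above is n = 306, value 420291.

420291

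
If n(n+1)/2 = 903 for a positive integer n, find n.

Set n(n+1)/2 = 903, giving n² + n − 1806 = 0.
The discriminant is 1 + 8·903 = 7225, and √7225 = 85.
So n = (-1 + 85) / 2 = 84/2 = 42.

42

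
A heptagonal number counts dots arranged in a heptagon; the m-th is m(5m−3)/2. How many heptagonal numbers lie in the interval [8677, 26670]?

44

The n-th heptagonal number is n(5n−3)/2.
Smallest index with value ≥ 8677: n = 60 (giving 8910).
Largest index with value ≤ 26670: n = 103 (giving 26368).
Indices 60 through 103: 44 terms.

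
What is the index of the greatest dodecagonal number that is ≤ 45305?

95

Solve n(5n−4) ≤ 45305 for integer n.
n = 95 gives 44745 ≤ 45305, while n = 96 gives 45696 > 45305; so the answer is index 95.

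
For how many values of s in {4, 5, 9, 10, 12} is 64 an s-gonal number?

2

s = 4: P(4, 8) = 64. ✓
s = 5: P(5, 6) = 51 and P(5, 7) = 70; 64 is not s-gonal.
s = 9: P(9, 4) = 46 and P(9, 5) = 75; 64 is not s-gonal.
s = 10: P(10, 4) = 52 and P(10, 5) = 85; 64 is not s-gonal.
s = 12: P(12, 4) = 64. ✓
Hits: s ∈ {4, 12} → 2.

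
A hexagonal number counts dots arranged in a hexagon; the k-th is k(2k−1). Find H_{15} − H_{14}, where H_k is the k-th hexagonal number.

Consecutive hexagonal numbers differ by 4n − 3: here 4·15 − 3 = 57.

57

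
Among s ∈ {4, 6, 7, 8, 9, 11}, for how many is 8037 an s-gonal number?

1

s = 4: P(4, 89) = 7921 and P(4, 90) = 8100; 8037 is not s-gonal.
s = 6: P(6, 63) = 7875 and P(6, 64) = 8128; 8037 is not s-gonal.
s = 7: P(7, 57) = 8037. ✓
s = 8: P(8, 52) = 8008 and P(8, 53) = 8321; 8037 is not s-gonal.
s = 9: P(9, 48) = 7944 and P(9, 49) = 8281; 8037 is not s-gonal.
s = 11: P(11, 42) = 7791 and P(11, 43) = 8170; 8037 is not s-gonal.
Hits: s ∈ {7} → 1.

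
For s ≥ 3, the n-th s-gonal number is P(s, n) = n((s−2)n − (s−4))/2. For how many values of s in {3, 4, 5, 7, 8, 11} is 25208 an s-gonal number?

s = 3: P(3, 224) = 25200 and P(3, 225) = 25425; 25208 is not s-gonal.
s = 4: P(4, 158) = 24964 and P(4, 159) = 25281; 25208 is not s-gonal.
s = 5: P(5, 129) = 24897 and P(5, 130) = 25285; 25208 is not s-gonal.
s = 7: P(7, 100) = 24850 and P(7, 101) = 25351; 25208 is not s-gonal.
s = 8: P(8, 92) = 25208. ✓
s = 11: P(11, 75) = 25050 and P(11, 76) = 25726; 25208 is not s-gonal.
Hits: s ∈ {8} → 1.

1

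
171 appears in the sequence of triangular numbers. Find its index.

18

Set n(n+1)/2 = 171, giving n² + n − 342 = 0.
So n = (-1 + 37) / 2 = 36/2 = 18.
Check: 18·19/2 = 171. ✓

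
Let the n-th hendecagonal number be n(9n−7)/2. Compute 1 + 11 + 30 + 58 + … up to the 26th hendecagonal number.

26676

Σ i(9i−7)/2 = (9Σi² − 7Σi) / 2 over i = 1..26.
Σi = 351 and Σi² = 6201.
(9·6201 − 7·351) / 2 = 53352/2 = 26676.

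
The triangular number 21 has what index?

6

Set n(n+1)/2 = 21, giving n² + n − 42 = 0.
So n = (-1 + 13) / 2 = 12/2 = 6.
Check: 6·7/2 = 21. ✓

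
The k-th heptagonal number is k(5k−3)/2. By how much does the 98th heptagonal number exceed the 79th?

98·(5·98 − 3)/2 = 23863 and 79·(5·79 − 3)/2 = 15484.
Difference: 23863 − 15484 = 8379.

8379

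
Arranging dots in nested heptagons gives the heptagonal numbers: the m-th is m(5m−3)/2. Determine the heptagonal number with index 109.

29539

109·(5·109 − 3)/2 = 109·542/2 = 109·271 = 29539.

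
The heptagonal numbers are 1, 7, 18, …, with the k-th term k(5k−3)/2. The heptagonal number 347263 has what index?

373

Set n(5n−3)/2 = 347263, giving 5n² − 3n − 694526 = 0.
The discriminant is 9 + 40·347263 = 13890529, and √13890529 = 3727.
So n = (3 + 3727) / 10 = 3730/10 = 373.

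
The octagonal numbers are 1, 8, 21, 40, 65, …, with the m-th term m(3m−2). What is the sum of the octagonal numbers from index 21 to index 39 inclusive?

Σ i(3i−2) = 3Σi² − 2Σi over i = 21..39.
Σi = 780 − 210 = 570 and Σi² = 20540 − 2870 = 17670.
3·17670 − 2·570 = 51870.

51870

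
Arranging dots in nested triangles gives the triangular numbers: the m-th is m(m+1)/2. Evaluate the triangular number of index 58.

The 58th triangular number is n(n+1)/2 with n = 58.
58·59/2 = 3422/2 = 1711.

1711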